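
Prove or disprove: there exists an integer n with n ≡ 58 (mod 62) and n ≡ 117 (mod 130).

No such integer exists.

Reduce both congruences modulo 2, which divides 62 and 130: they say n ≡ 58 (mod 2) and n ≡ 117 (mod 2).
These are incompatible: 58 − 117 = -59 is not divisible by 2.
So no integer satisfies both congruences.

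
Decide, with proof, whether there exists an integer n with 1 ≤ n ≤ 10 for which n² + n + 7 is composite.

At n = 4: 4² + 4 + 7 = 27 = 3·9, which is composite.

n = 4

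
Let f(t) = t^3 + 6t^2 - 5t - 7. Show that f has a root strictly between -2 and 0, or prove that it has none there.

f(-2) = 19 and f(0) = -7, which have opposite signs.
f is continuous everywhere (it is a polynomial), in particular on [-2, 0].
By the Intermediate Value Theorem, f takes the value 0 somewhere in the open interval.

Such a root exists.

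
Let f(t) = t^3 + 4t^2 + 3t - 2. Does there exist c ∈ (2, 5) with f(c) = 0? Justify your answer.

The endpoint values f(2) = 28 and f(5) = 238 are both positive. Claim: f(t) > 0 for every t in (2, 5).
Shift to the endpoint 2: with t = 2 + u (0 < u < 3), one computes f(2 + u) = u^3 + 10u^2 + 31u + 28.
The nonzero coefficients here are all positive, so for u > 0 every term is positive (or zero), and the constant term 28 is strictly positive.
So f is strictly positive on (2, 5); no root exists in the interval.

No.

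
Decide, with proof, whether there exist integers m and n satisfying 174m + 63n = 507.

m = 4, n = -3

gcd(174, 63) = 3, and 3 divides 507, so integer solutions exist.
Dividing through by 3 reduces the equation to 58m + 21n = 169.
Euclidean algorithm: 58 = 2·21 + 16, 21 = 1·16 + 5, 16 = 3·5 + 1, 5 = 5·1 + 0.
Working back up the chain: 1 = 16 − 3·5 = 16 − 3·(21 − 1·16) = −3·21 + 4·16 = −3·21 + 4·(58 − 2·21) = 4·58 − 11·21. So 58·4 + 21·(-11) = 1.
Scaling by 169 gives the particular solution (m, n) = (676, -1859).
The general solution is m = 676 + 21k, n = -1859 − 58k; taking k = -32 gives the smaller pair m = 4, n = -3.
Check: 174·4 + 63·(-3) = 696 − 189 = 507. ✓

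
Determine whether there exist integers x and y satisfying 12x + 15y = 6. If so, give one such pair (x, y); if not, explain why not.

Every value of 12x + 15y is a multiple of gcd(12, 15) = 3; since 3 ∣ 6, solutions exist.
Dividing through by 3 reduces the equation to 4x + 5y = 2.
Dividing repeatedly: 5 = 1·4 + 1, 4 = 4·1 + 0.
Back-substituting, 1 = 5 − 1·4; that is, 4·(-1) + 5·1 = 1.
Multiplying through by 2: x = (-1)·2 = -2, y = 1·2 = 2 is a solution.
Adding 1·5 to x and subtracting 1·4 from y gives the tidier solution (3, -2).
Check: 12·3 + 15·(-2) = 36 − 30 = 6. ✓

x = 3, y = -2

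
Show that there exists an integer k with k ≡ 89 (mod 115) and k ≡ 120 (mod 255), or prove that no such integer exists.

Both moduli are multiples of 5 = gcd(115, 255), so any solution would satisfy k ≡ 89 and k ≡ 120 modulo 5 simultaneously.
These are incompatible: 89 − 120 = -31 is not divisible by 5.
Hence the system has no solution.

No such integer exists.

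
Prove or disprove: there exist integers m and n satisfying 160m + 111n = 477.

m = 12, n = -13

160 and 111 are coprime, so 160m + 111n ranges over all of ℤ.
Dividing repeatedly: 160 = 1·111 + 49, 111 = 2·49 + 13, 49 = 3·13 + 10, 13 = 1·10 + 3, 10 = 3·3 + 1, 3 = 3·1 + 0.
Unwinding: 1 = 10 − 3·3 = 10 − 3·(13 − 1·10) = −3·13 + 4·10 = −3·13 + 4·(49 − 3·13) = 4·49 − 15·13 = 4·49 − 15·(111 − 2·49) = −15·111 + 34·49 = −15·111 + 34·(160 − 1·111) = 34·160 − 49·111, i.e. 160·34 + 111·(-49) = 1.
Times 477: 160·16218 + 111·(-23373) = 477, so (16218, -23373) solves it.
Shifting by a multiple of (111, −160) keeps it a solution: m = 16218 − 146·111 = 12, n = -23373 + 146·160 = -13.
Check: 160·12 + 111·(-13) = 1920 − 1443 = 477. ✓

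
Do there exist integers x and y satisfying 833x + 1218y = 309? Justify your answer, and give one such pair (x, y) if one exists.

gcd(833, 1218) = 7, so every integer of the form 833x + 1218y is a multiple of 7.
But 309 is not a multiple of 7 (it leaves remainder 1).
Hence no integers x, y satisfy the equation.

No, no such integers exist.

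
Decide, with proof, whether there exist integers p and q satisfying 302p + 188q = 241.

No, no such integers exist.

Both 302 and 188 are divisible by gcd(302, 188) = 2, hence so is any combination 302p + 188q.
But 241 = 2·120 + 1, so 2 ∤ 241.
So the equation is unsolvable over ℤ.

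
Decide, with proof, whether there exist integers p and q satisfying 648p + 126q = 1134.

gcd(648, 126) = 18, and 18 divides 1134, so integer solutions exist.
Dividing through by 18 reduces the equation to 36p + 7q = 63.
Dividing repeatedly: 36 = 5·7 + 1, 7 = 7·1 + 0.
Back-substituting, 1 = 36 − 5·7; that is, 36·1 + 7·(-5) = 1.
Multiplying through by 63: p = 1·63 = 63, q = (-5)·63 = -315 is a solution.
Shifting by a multiple of (7, −36) keeps it a solution: p = 63 − 9·7 = 0, q = -315 + 9·36 = 9.
Check: 648·0 + 126·9 = 0 + 1134 = 1134. ✓

p = 0, q = 9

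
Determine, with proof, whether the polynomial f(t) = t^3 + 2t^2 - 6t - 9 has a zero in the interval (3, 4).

No such root exists.

f(3) = 18 and f(4) = 63, both positive, so a sign-change argument is unavailable; we show f keeps this sign on the whole interval.
Substitute t = 3 + u, where 0 < u < 1 on the interval. Expanding, f(3 + u) = u^3 + 11u^2 + 33u + 18.
All 4 nonzero coefficients of this polynomial in u are positive; hence for u > 0 the value is a sum of positive terms (the constant 18 among them).
So f is strictly positive on (3, 4); no root exists in the interval.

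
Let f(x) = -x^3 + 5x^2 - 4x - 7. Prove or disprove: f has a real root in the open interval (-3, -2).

f(-3) = 77 and f(-2) = 29, both positive, so a sign-change argument is unavailable; we show f keeps this sign on the whole interval.
Substitute x = -2 − u, where 0 < u < 1 on the interval. Expanding, f(-2 − u) = u^3 + 11u^2 + 36u + 29.
The nonzero coefficients here are all positive, so for u > 0 every term is positive (or zero), and the constant term 29 is strictly positive.
Therefore f(x) > 0 throughout (-3, -2), and f has no zero there.

f has no root in that interval.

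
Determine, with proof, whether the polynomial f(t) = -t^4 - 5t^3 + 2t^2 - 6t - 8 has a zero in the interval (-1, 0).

f(-1) = 4 and f(0) = -8, which have opposite signs.
Since f is a polynomial it is continuous on [-1, 0].
By the Intermediate Value Theorem, f takes the value 0 somewhere in the open interval.

Such a root exists.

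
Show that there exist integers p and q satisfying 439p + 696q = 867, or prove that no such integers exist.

Since gcd(439, 696) = 1, every integer is an integer combination of 439 and 696.
Run the Euclidean algorithm on 696 and 439: 696 = 1·439 + 257, 439 = 1·257 + 182, 257 = 1·182 + 75, 182 = 2·75 + 32, 75 = 2·32 + 11, 32 = 2·11 + 10, 11 = 1·10 + 1, 10 = 10·1 + 0.
Back-substituting, 1 = 11 − 1·10 = 11 − (32 − 2·11) = −32 + 3·11 = −32 + 3·(75 − 2·32) = 3·75 − 7·32 = 3·75 − 7·(182 − 2·75) = −7·182 + 17·75 = −7·182 + 17·(257 − 1·182) = 17·257 − 24·182 = 17·257 − 24·(439 − 1·257) = −24·439 + 41·257 = −24·439 + 41·(696 − 1·439) = 41·696 − 65·439; that is, 439·(-65) + 696·41 = 1.
Multiplying through by 867: p = (-65)·867 = -56355, q = 41·867 = 35547 is a solution.
Shifting by a multiple of (696, −439) keeps it a solution: p = -56355 + 81·696 = 21, q = 35547 − 81·439 = -12.
Check: 439·21 + 696·(-12) = 9219 − 8352 = 867. ✓

p = 21, q = -12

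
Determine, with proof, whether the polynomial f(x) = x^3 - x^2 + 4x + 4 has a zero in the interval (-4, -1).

f has no root in that interval.

f(-4) = -92 and f(-1) = -2, both negative.
The derivative f'(x) = 3x^2 - 2x + 4 is a quadratic with discriminant (-2)² − 4·3·4 = -44 < 0; it never vanishes, so it is always positive (sign of the leading coefficient).
Hence f is strictly increasing on ℝ, and in particular on [-4, -1]. A strictly monotone function with same-sign endpoint values stays negative on the whole interval, so f has no zero in (-4, -1).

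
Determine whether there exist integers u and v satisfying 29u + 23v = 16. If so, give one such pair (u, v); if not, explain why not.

29 and 23 are coprime, so 29u + 23v ranges over all of ℤ.
Dividing repeatedly: 29 = 1·23 + 6, 23 = 3·6 + 5, 6 = 1·5 + 1, 5 = 5·1 + 0.
Back-substituting, 1 = 6 − 1·5 = 6 − (23 − 3·6) = −23 + 4·6 = −23 + 4·(29 − 1·23) = 4·29 − 5·23; that is, 29·4 + 23·(-5) = 1.
Multiplying through by 16: u = 4·16 = 64, v = (-5)·16 = -80 is a solution.
The general solution is u = 64 + 23k, v = -80 − 29k; taking k = -2 gives the smaller pair u = 18, v = -22.
Check: 29·18 + 23·(-22) = 522 − 506 = 16. ✓

u = 18, v = -22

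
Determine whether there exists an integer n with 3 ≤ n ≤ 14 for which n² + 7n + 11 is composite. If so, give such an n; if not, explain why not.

At n = 14: 14² + 7·14 + 11 = 305 = 5·61, which is composite.

n = 14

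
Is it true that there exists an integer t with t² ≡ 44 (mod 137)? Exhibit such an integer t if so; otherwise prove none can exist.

t = 110

Take t = 110. Then 110² = 12100 = 88·137 + 44, so 110² ≡ 44 (mod 137).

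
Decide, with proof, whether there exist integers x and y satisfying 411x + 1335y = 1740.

Every value of 411x + 1335y is a multiple of gcd(411, 1335) = 3; since 3 ∣ 1740, solutions exist.
Dividing through by 3 reduces the equation to 137x + 445y = 580.
Run the Euclidean algorithm on 445 and 137: 445 = 3·137 + 34, 137 = 4·34 + 1, 34 = 34·1 + 0.
Back-substituting, 1 = 137 − 4·34 = 137 − 4·(445 − 3·137) = −4·445 + 13·137; that is, 137·13 + 445·(-4) = 1.
Multiplying through by 580: x = 13·580 = 7540, y = (-4)·580 = -2320 is a solution.
The general solution is x = 7540 + 445k, y = -2320 − 137k; taking k = -16 gives the smaller pair x = 420, y = -128.
Check: 411·420 + 1335·(-128) = 172620 − 170880 = 1740. ✓

x = 420, y = -128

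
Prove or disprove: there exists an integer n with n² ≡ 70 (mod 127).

n = 109 works: 109² = 11881, and 11881 − 70 = 11811 = 93·127.

n = 109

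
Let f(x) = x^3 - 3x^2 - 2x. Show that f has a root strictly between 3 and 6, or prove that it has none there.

f(3) = -6 and f(6) = 96, which have opposite signs.
Since f is a polynomial it is continuous on [3, 6].
By the Intermediate Value Theorem, f takes the value 0 somewhere in the open interval.

Such a root exists.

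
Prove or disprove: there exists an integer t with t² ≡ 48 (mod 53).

Apply Euler's criterion with the prime 53: 48 is a quadratic residue iff 48^26 ≡ 1 (mod 53), and a non-residue iff it is ≡ −1.
Squaring successively (mod 53): 48^2 = 2304 ≡ 25; 48^4 ≡ 25² = 625 ≡ 42; 48^8 ≡ 42² = 1764 ≡ 15; 48^16 ≡ 15² = 225 ≡ 13.
Since 26 = 16 + 8 + 2, 48^26 ≡ 13 · 15 · 25; multiplying out mod 53: 13·15 = 195 ≡ 36, then 36·25 = 900 ≡ 52. Thus 48^26 ≡ 52 ≡ −1 (mod 53).
The value −1 means 48 is a non-residue modulo 53, so t² ≡ 48 (mod 53) is impossible.

No, no such integer exists.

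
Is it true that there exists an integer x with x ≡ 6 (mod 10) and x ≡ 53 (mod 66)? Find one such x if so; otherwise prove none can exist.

Reduce both congruences modulo 2, which divides 10 and 66: they say x ≡ 6 (mod 2) and x ≡ 53 (mod 2).
However 6 ≡ 0 and 53 ≡ 1 (mod 2), and 0 ≠ 1.
So no integer satisfies both congruences.

No such integer exists.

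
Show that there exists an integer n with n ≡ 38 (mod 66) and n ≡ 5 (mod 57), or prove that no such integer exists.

Here gcd(66, 57) = 3, and both 38 and 5 leave remainder 2 mod 3, so the system is consistent.
Write n = 38 + 66t. Then 66t ≡ 5 − 38 ≡ 24 (mod 57); dividing through by 3 gives 22t ≡ 8 (mod 19).
22 ≡ 3 (mod 19), so this reads 3t ≡ 8 (mod 19). Invert 3 mod 19 by the Euclidean algorithm: 19 = 6·3 + 1, 3 = 3·1 + 0; back-substituting, 1 = 19 − 6·3. Hence 3·(-6) ≡ 1, so 3⁻¹ ≡ -6 ≡ 13 (mod 19).
Multiplying by 13: t ≡ 13·8 = 104 ≡ 9 (mod 19).
Then n = 38 + 66·9 = 632.
Check: 632 mod 66 = 38, 632 mod 57 = 5. ✓

n = 632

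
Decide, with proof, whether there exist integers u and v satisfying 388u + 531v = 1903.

u = 436, v = -315

Since gcd(388, 531) = 1, every integer is an integer combination of 388 and 531.
Dividing repeatedly: 531 = 1·388 + 143, 388 = 2·143 + 102, 143 = 1·102 + 41, 102 = 2·41 + 20, 41 = 2·20 + 1, 20 = 20·1 + 0.
Unwinding: 1 = 41 − 2·20 = 41 − 2·(102 − 2·41) = −2·102 + 5·41 = −2·102 + 5·(143 − 1·102) = 5·143 − 7·102 = 5·143 − 7·(388 − 2·143) = −7·388 + 19·143 = −7·388 + 19·(531 − 1·388) = 19·531 − 26·388, i.e. 388·(-26) + 531·19 = 1.
Times 1903: 388·(-49478) + 531·36157 = 1903, so (-49478, 36157) solves it.
The general solution is u = -49478 + 531k, v = 36157 − 388k; taking k = 94 gives the smaller pair u = 436, v = -315.
Indeed 388·436 + 531·(-315) = 169168 − 167265 = 1903.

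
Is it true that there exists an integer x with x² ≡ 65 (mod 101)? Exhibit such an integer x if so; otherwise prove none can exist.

x = 60

Take x = 60. Then 60² = 3600 = 35·101 + 65, so 60² ≡ 65 (mod 101).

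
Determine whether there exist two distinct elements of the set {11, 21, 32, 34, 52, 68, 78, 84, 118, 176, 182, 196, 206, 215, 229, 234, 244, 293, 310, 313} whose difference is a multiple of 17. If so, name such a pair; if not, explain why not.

11 mod 17 = 11 and 215 mod 17 = 11, so 215 − 11 = 204 = 12·17.

Yes: 11 and 215.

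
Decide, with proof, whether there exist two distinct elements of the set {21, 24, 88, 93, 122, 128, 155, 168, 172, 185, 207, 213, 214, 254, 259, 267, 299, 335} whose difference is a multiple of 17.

The pair (21, 259) works.

21 mod 17 = 4 and 259 mod 17 = 4, so 259 − 21 = 238 = 14·17.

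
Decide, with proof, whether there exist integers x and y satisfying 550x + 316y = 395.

There are no such integers.

Any value of 550x + 316y is a multiple of gcd(550, 316) = 2.
But 395 is not a multiple of 2 (it leaves remainder 1).
So the equation is unsolvable over ℤ.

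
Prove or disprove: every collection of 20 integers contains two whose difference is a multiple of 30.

Try 20 consecutive integers, 103, 104, …, 122. Their remainders mod 30 are 13, 14, 15, 16, 17, 18, 19, 20, 21, 22, 23, 24, 25, 26, 27, 28, 29, 0, 1, 2 — pairwise different, as any 20 ≤ 30 consecutive integers have distinct residues.
The differences between them range over 1, …, 19, none of which is divisible by 30.

No, the set {103, 104, 105, 106, 107, 108, 109, 110, 111, 112, 113, 114, 115, 116, 117, 118, 119, 120, 121, 122} is a counterexample.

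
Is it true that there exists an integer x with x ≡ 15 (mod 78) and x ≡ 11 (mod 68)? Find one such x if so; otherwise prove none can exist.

The moduli are not coprime: gcd(78, 68) = 2. Compatibility requires 2 ∣ (11 − 15) = -4, which holds, so solutions exist.
Write x = 15 + 78t. Then 78t ≡ 11 − 15 ≡ 64 (mod 68); dividing through by 2 gives 39t ≡ 32 (mod 34).
39 ≡ 5 (mod 34), so this reads 5t ≡ 32 (mod 34). Since 5·7 = 35 = 1·34 + 1, the inverse of 5 mod 34 is 7.
Therefore t ≡ 7·32 = 224 ≡ 20 (mod 34).
Then x = 15 + 78·20 = 1575.
Check: 1575 mod 78 = 15, 1575 mod 68 = 11. ✓

x = 1575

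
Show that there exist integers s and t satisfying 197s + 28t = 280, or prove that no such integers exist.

197 and 28 are coprime, so 197s + 28t ranges over all of ℤ.
Euclidean algorithm: 197 = 7·28 + 1, 28 = 28·1 + 0.
Unwinding: 1 = 197 − 7·28, i.e. 197·1 + 28·(-7) = 1.
Scaling by 280 gives the particular solution (s, t) = (280, -1960).
The general solution is s = 280 + 28k, t = -1960 − 197k; taking k = -10 gives the smaller pair s = 0, t = 10.
Check: 197·0 + 28·10 = 0 + 280 = 280. ✓

s = 0, t = 10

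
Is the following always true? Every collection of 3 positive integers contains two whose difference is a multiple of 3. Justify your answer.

Take the 3 consecutive integers 13, 14, 15: their residues mod 3 are all distinct because 3 ≤ 3.
The differences between them range over 1, …, 2, none of which is divisible by 3.

No, the set {13, 14, 15} is a counterexample.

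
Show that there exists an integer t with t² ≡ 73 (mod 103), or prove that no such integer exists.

No, no such integer exists.

103 is prime, so by Euler's criterion 73 is a square mod 103 iff 73^((103−1)/2) = 73^51 ≡ 1 (mod 103).
Squaring successively (mod 103): 73^2 = 5329 ≡ 76; 73^4 ≡ 76² = 5776 ≡ 8; 73^8 ≡ 8² = 64 ≡ 64; 73^16 ≡ 64² = 4096 ≡ 79; 73^32 ≡ 79² = 6241 ≡ 61.
Since 51 = 32 + 16 + 2 + 1, 73^51 ≡ 61 · 79 · 76 · 73; multiplying out mod 103: 61·79 = 4819 ≡ 81, then 81·76 = 6156 ≡ 79, then 79·73 = 5767 ≡ 102. Thus 73^51 ≡ 102 ≡ −1 (mod 103).
By Euler's criterion 73 is a quadratic non-residue mod 103: no t satisfies t² ≡ 73 (mod 103).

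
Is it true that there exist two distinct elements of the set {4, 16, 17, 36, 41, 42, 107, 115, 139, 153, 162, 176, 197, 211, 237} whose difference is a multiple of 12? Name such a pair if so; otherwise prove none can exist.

4 mod 12 = 4 and 16 mod 12 = 4, so 16 − 4 = 12 = 1·12.

4 and 16 are such a pair.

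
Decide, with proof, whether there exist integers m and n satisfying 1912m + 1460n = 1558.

There are no such integers.

Both 1912 and 1460 are divisible by gcd(1912, 1460) = 4, hence so is any combination 1912m + 1460n.
But 1558 is not a multiple of 4 (it leaves remainder 2).
So the equation is unsolvable over ℤ.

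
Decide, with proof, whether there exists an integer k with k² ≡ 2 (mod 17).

k = 11

Take k = 11. Then 11² = 121 = 7·17 + 2, so 11² ≡ 2 (mod 17).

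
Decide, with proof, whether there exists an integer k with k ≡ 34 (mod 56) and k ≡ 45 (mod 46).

There is no such integer.

gcd(56, 46) = 2. If k ≡ 34 (mod 56) and k ≡ 45 (mod 46), then k ≡ 34 (mod 2) and k ≡ 45 (mod 2).
These are incompatible: 34 − 45 = -11 is not divisible by 2.
Therefore no such k exists.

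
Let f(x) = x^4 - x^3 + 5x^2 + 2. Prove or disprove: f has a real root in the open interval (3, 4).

f has no root in that interval.

The endpoint values f(3) = 101 and f(4) = 274 are both positive. Claim: f(x) > 0 for every x in (3, 4).
Substitute x = 3 + u, where 0 < u < 1 on the interval. Expanding, f(3 + u) = u^4 + 11u^3 + 50u^2 + 111u + 101.
The nonzero coefficients here are all positive, so for u > 0 every term is positive (or zero), and the constant term 101 is strictly positive.
So f is strictly positive on (3, 4); no root exists in the interval.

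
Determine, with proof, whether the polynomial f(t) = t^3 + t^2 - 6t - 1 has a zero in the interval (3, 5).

No such root exists.

The endpoint values f(3) = 17 and f(5) = 119 are both positive. Claim: f(t) > 0 for every t in (3, 5).
Substitute t = 3 + u, where 0 < u < 2 on the interval. Expanding, f(3 + u) = u^3 + 10u^2 + 27u + 17.
The nonzero coefficients here are all positive, so for u > 0 every term is positive (or zero), and the constant term 17 is strictly positive.
Therefore f(t) > 0 throughout (3, 5), and f has no zero there.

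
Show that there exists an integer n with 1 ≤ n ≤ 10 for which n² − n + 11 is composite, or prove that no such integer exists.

The values for n = 1, 2, …, 10 are 11, 13, 17, 23, 31, 41, 53, 67, 83, 101, and each of these is prime.
So no value in the range makes the expression composite.

No, no such integer n in that range exists.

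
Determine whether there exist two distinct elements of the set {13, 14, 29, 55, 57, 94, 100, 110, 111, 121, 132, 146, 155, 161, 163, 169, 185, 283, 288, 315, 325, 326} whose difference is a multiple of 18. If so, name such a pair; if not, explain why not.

Reduce each element mod 18: 13↦13, 14↦14, 29↦11, 55↦1, 57↦3, 94↦4, 100↦10, 110↦2, 111↦3, 121↦13, 132↦6, 146↦2, 155↦11, 161↦17, 163↦1, 169↦7, 185↦5, 283↦13, 288↦0, 315↦9, 325↦1, 326↦2. The residue 13 repeats (at 13 and 121), and 121 − 13 = 108 = 6·18.

Yes: 13 and 121.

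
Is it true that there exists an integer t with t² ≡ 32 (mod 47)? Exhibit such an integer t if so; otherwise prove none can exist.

t = 19 works: 19² = 361, and 361 − 32 = 329 = 7·47.

t = 19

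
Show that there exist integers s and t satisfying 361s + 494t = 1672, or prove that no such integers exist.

s = 6, t = -1

Since gcd(361, 494) = 19 and 1672 = 19·88, Bézout's identity guarantees a solution.
Dividing through by 19 reduces the equation to 19s + 26t = 88.
Run the Euclidean algorithm on 26 and 19: 26 = 1·19 + 7, 19 = 2·7 + 5, 7 = 1·5 + 2, 5 = 2·2 + 1, 2 = 2·1 + 0.
Unwinding: 1 = 5 − 2·2 = 5 − 2·(7 − 1·5) = −2·7 + 3·5 = −2·7 + 3·(19 − 2·7) = 3·19 − 8·7 = 3·19 − 8·(26 − 1·19) = −8·26 + 11·19, i.e. 19·11 + 26·(-8) = 1.
Scaling by 88 gives the particular solution (s, t) = (968, -704).
Subtracting 37·26 from s and adding 37·19 to t gives the tidier solution (6, -1).
Check: 361·6 + 494·(-1) = 2166 − 494 = 1672. ✓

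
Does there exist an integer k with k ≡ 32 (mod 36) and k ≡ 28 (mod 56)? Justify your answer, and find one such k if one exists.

gcd(36, 56) = 4. A simultaneous solution exists iff 32 ≡ 28 (mod 4); here 32 mod 4 = 0 = 28 mod 4, so it does.
List candidates k ≡ 32 (mod 36): 32, 68, 104, 140. Modulo 56 these are 32, 12, 48, 28; 140 gives 28 as required.
Indeed 140 ≡ 32 (mod 36) and 140 ≡ 28 (mod 56).

k = 140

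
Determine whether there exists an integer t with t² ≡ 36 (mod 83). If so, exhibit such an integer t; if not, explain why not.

t = 77

Take t = 77. Then 77² = 5929 = 71·83 + 36, so 77² ≡ 36 (mod 83).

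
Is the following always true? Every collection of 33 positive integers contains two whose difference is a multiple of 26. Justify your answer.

Each integer lies in one of the 26 residue classes modulo 26.
Placing 33 integers into 26 classes, some class receives at least two — say a and b.
Then a ≡ b (mod 26), i.e. 26 ∣ (a − b).

Yes.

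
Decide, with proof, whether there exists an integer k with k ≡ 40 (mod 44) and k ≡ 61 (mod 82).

Reduce both congruences modulo 2, which divides 44 and 82: they say k ≡ 40 (mod 2) and k ≡ 61 (mod 2).
However 40 ≡ 0 and 61 ≡ 1 (mod 2), and 0 ≠ 1.
Hence the system has no solution.

No, no such integer exists.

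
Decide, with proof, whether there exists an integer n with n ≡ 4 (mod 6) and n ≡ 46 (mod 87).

n = 46

gcd(6, 87) = 3. A simultaneous solution exists iff 4 ≡ 46 (mod 3); here 4 mod 3 = 1 = 46 mod 3, so it does.
List candidates n ≡ 4 (mod 6): 4, 10, 16, 22, 28, 34, 40, 46. Modulo 87 these are 4, 10, 16, 22, 28, 34, 40, 46; 46 gives 46 as required.
Indeed 46 ≡ 4 (mod 6) and 46 ≡ 46 (mod 87).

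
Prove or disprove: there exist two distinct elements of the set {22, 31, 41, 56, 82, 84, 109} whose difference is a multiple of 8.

Residues mod 8: 22↦6, 31↦7, 41↦1, 56↦0, 82↦2, 84↦4, 109↦5.
These 7 residues are pairwise different, hence no difference of two elements is divisible by 8.

No, no such pair exists.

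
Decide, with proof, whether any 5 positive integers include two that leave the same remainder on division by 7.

No; for instance {3, 4, 5, 6, 7} is a counterexample.

Take the 5 consecutive integers 3, 4, …, 7: their residues mod 7 are all distinct because 5 ≤ 7.
Hence this collection has no pair with equal remainders mod 7, disproving the claim.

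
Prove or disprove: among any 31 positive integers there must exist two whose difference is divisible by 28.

Yes.

Partition the integers by their residue mod 28; there are 28 classes.
Placing 31 integers into 28 classes, some class receives at least two — say a and b.
Their difference a − b is then a multiple of 28.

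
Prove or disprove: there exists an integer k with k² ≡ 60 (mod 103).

k = 67

Take k = 67. Then 67² = 4489 = 43·103 + 60, so 67² ≡ 60 (mod 103).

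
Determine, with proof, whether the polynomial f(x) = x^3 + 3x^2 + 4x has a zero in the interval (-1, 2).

Yes, f has a root in the interval.

f(-1) = -2 and f(2) = 28, which have opposite signs.
As a polynomial, f is continuous on every closed interval.
By the Intermediate Value Theorem f must vanish at some point of (-1, 2).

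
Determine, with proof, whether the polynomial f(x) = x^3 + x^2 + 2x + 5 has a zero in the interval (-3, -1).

f(-3) = -19 and f(-1) = 3, which have opposite signs.
f is continuous everywhere (it is a polynomial), in particular on [-3, -1].
By the Intermediate Value Theorem, f takes the value 0 somewhere in the open interval.

Such a root exists.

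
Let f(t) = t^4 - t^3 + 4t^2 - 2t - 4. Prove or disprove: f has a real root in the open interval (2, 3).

No such root exists.

f(2) = 16 and f(3) = 80, both positive, so a sign-change argument is unavailable; we show f keeps this sign on the whole interval.
Substitute t = 2 + u, where 0 < u < 1 on the interval. Expanding, f(2 + u) = u^4 + 7u^3 + 22u^2 + 34u + 16.
The nonzero coefficients here are all positive, so for u > 0 every term is positive (or zero), and the constant term 16 is strictly positive.
Therefore f(t) > 0 throughout (2, 3), and f has no zero there.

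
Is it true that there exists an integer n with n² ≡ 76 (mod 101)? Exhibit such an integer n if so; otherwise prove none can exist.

n = 51 works: 51² = 2601, and 2601 − 76 = 2525 = 25·101.

n = 51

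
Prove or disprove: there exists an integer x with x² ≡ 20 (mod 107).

107 is prime, so by Euler's criterion 20 is a square mod 107 iff 20^((107−1)/2) = 20^53 ≡ 1 (mod 107).
Repeated squaring mod 107: 20^2 = 400 ≡ 79; 20^4 ≡ 79² = 6241 ≡ 35; 20^8 ≡ 35² = 1225 ≡ 48; 20^16 ≡ 48² = 2304 ≡ 57; 20^32 ≡ 57² = 3249 ≡ 39.
Since 53 = 32 + 16 + 4 + 1, 20^53 ≡ 39 · 57 · 35 · 20; multiplying out mod 107: 39·57 = 2223 ≡ 83, then 83·35 = 2905 ≡ 16, then 16·20 = 320 ≡ 106. Thus 20^53 ≡ 106 ≡ −1 (mod 107).
By Euler's criterion 20 is a quadratic non-residue mod 107: no x satisfies x² ≡ 20 (mod 107).

No such integer exists.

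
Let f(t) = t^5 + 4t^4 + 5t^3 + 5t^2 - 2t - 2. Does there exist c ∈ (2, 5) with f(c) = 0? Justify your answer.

The endpoint values f(2) = 150 and f(5) = 6363 are both positive. Claim: f(t) > 0 for every t in (2, 5).
Shift to the endpoint 2: with t = 2 + u (0 < u < 3), one computes f(2 + u) = u^5 + 14u^4 + 77u^3 + 211u^2 + 286u + 150.
All 6 nonzero coefficients of this polynomial in u are positive; hence for u > 0 the value is a sum of positive terms (the constant 150 among them).
So f is strictly positive on (2, 5); no root exists in the interval.

No such root exists.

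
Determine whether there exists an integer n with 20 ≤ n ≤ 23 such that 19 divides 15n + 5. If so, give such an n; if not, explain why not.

There is no such integer n in that range.

The values of 15n + 5 for n = 20, 21, 22, 23 are 305, 320, 335, 350; reduced mod 19 these are 1, 16, 12, 8.
None is 0, so 19 never divides 15n + 5 on this range.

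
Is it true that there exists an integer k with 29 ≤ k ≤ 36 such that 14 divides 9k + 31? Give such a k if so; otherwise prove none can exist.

At k = 29, 9·29 + 31 = 292 ≡ 12 (mod 14), and each step in k adds 9, giving residues 12, 7, 2, 11, 6, 1, 10, 5 for k = 29, 30, …, 36.
Since 0 is absent from this list, 14 ∤ 9k + 31 for every k with 29 ≤ k ≤ 36.

No, no such integer k in that range exists.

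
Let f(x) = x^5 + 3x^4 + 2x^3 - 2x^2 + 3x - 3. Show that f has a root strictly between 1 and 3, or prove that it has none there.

f has no root in that interval.

The endpoint values f(1) = 4 and f(3) = 528 are both positive. Claim: f(x) > 0 for every x in (1, 3).
Shift to the endpoint 1: with x = 1 + u (0 < u < 2), one computes f(1 + u) = u^5 + 8u^4 + 24u^3 + 32u^2 + 22u + 4.
The nonzero coefficients here are all positive, so for u > 0 every term is positive (or zero), and the constant term 4 is strictly positive.
Therefore f(x) > 0 throughout (1, 3), and f has no zero there.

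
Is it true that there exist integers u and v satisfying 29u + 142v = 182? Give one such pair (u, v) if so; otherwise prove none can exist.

Since gcd(29, 142) = 1, every integer is an integer combination of 29 and 142.
Run the Euclidean algorithm on 142 and 29: 142 = 4·29 + 26, 29 = 1·26 + 3, 26 = 8·3 + 2, 3 = 1·2 + 1, 2 = 2·1 + 0.
Working back up the chain: 1 = 3 − 1·2 = 3 − (26 − 8·3) = −26 + 9·3 = −26 + 9·(29 − 1·26) = 9·29 − 10·26 = 9·29 − 10·(142 − 4·29) = −10·142 + 49·29. So 29·49 + 142·(-10) = 1.
Times 182: 29·8918 + 142·(-1820) = 182, so (8918, -1820) solves it.
Shifting by a multiple of (142, −29) keeps it a solution: u = 8918 − 62·142 = 114, v = -1820 + 62·29 = -22.
Check: 29·114 + 142·(-22) = 3306 − 3124 = 182. ✓

u = 114, v = -22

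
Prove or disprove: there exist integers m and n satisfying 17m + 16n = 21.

17 and 16 are coprime, so 17m + 16n ranges over all of ℤ.
Dividing repeatedly: 17 = 1·16 + 1, 16 = 16·1 + 0.
Unwinding: 1 = 17 − 1·16, i.e. 17·1 + 16·(-1) = 1.
Scaling by 21 gives the particular solution (m, n) = (21, -21).
Subtracting 1·16 from m and adding 1·17 to n gives the tidier solution (5, -4).
Indeed 17·5 + 16·(-4) = 85 − 64 = 21.

m = 5, n = -4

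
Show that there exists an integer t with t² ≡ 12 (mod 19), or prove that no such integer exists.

No, no such integer exists.

Since (19 − t)² ≡ t² (mod 19), it suffices to square t = 0, 1, …, 9: the residues are 0, 1, 4, 9, 16, 6, 17, 11, 7, 5.
So the quadratic residues mod 19 are {0, 1, 4, 5, 6, 7, 9, 11, 16, 17}, and 12 is not among them.
Therefore t² ≡ 12 (mod 19) has no solution.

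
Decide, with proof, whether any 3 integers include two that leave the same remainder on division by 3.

Consider the 3 integers 2, 3, 4. They lie in distinct residue classes modulo 3, since 3 ≤ 3.
Hence this collection has no pair with equal remainders mod 3, disproving the claim.

No; for instance {2, 3, 4} is a counterexample.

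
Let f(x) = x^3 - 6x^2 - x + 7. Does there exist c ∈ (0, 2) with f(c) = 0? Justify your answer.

f(0) = 7 and f(2) = -11, which have opposite signs.
f is continuous everywhere (it is a polynomial), in particular on [0, 2].
By the Intermediate Value Theorem f must vanish at some point of (0, 2).

Yes, f has a root in the interval.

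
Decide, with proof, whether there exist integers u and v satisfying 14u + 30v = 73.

No such integers exist.

Any value of 14u + 30v is a multiple of gcd(14, 30) = 2.
But 73 = 2·36 + 1, so 2 ∤ 73.
Therefore 14u + 30v = 73 has no solution in integers.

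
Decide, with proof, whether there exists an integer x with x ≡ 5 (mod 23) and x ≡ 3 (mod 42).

x = 465

gcd(23, 42) = 1, so the Chinese Remainder Theorem guarantees exactly one residue class mod 966 satisfying both.
Write x = 5 + 23t and require 5 + 23t ≡ 3 (mod 42), i.e. 23t ≡ 40 (mod 42).
Note 23·11 = 253 ≡ 1 (mod 42) (as 253 − 1 = 6·42), so 23⁻¹ ≡ 11.
Multiplying by 11: t ≡ 11·40 = 440 ≡ 20 (mod 42).
Taking t = 20 gives x = 5 + 23·20 = 465.
Verify: 465 = 20·23 + 5 and 465 = 11·42 + 3. ✓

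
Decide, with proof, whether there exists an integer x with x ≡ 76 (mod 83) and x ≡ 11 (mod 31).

x = 1902

gcd(83, 31) = 1, so the Chinese Remainder Theorem guarantees exactly one residue class mod 2573 satisfying both.
Write x = 76 + 83t and require 76 + 83t ≡ 11 (mod 31), i.e. 83t ≡ 28 (mod 31).
83 ≡ 21 (mod 31), so this reads 21t ≡ 28 (mod 31). Invert 21 mod 31 by the Euclidean algorithm: 31 = 1·21 + 10, 21 = 2·10 + 1, 10 = 10·1 + 0; back-substituting, 1 = 21 − 2·10 = 21 − 2·(31 − 1·21) = −2·31 + 3·21. Hence 21·3 ≡ 1, so 21⁻¹ ≡ 3 (mod 31).
Therefore t ≡ 3·28 = 84 ≡ 22 (mod 31).
Taking t = 22 gives x = 76 + 83·22 = 1902.
Indeed 1902 ≡ 76 (mod 83) and 1902 ≡ 11 (mod 31).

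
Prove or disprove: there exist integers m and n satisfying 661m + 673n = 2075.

661 and 673 are coprime, so 661m + 673n ranges over all of ℤ.
Dividing repeatedly: 673 = 1·661 + 12, 661 = 55·12 + 1, 12 = 12·1 + 0.
Unwinding: 1 = 661 − 55·12 = 661 − 55·(673 − 1·661) = −55·673 + 56·661, i.e. 661·56 + 673·(-55) = 1.
Times 2075: 661·116200 + 673·(-114125) = 2075, so (116200, -114125) solves it.
Subtracting 172·673 from m and adding 172·661 to n gives the tidier solution (444, -433).
Check: 661·444 + 673·(-433) = 293484 − 291409 = 2075. ✓

m = 444, n = -433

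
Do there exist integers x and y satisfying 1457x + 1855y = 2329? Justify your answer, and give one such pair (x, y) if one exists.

x = 642, y = -503

Since gcd(1457, 1855) = 1, every integer is an integer combination of 1457 and 1855.
Euclidean algorithm: 1855 = 1·1457 + 398, 1457 = 3·398 + 263, 398 = 1·263 + 135, 263 = 1·135 + 128, 135 = 1·128 + 7, 128 = 18·7 + 2, 7 = 3·2 + 1, 2 = 2·1 + 0.
Working back up the chain: 1 = 7 − 3·2 = 7 − 3·(128 − 18·7) = −3·128 + 55·7 = −3·128 + 55·(135 − 1·128) = 55·135 − 58·128 = 55·135 − 58·(263 − 1·135) = −58·263 + 113·135 = −58·263 + 113·(398 − 1·263) = 113·398 − 171·263 = 113·398 − 171·(1457 − 3·398) = −171·1457 + 626·398 = −171·1457 + 626·(1855 − 1·1457) = 626·1855 − 797·1457. So 1457·(-797) + 1855·626 = 1.
Scaling by 2329 gives the particular solution (x, y) = (-1856213, 1457954).
Adding 1001·1855 to x and subtracting 1001·1457 from y gives the tidier solution (642, -503).
Check: 1457·642 + 1855·(-503) = 935394 − 933065 = 2329. ✓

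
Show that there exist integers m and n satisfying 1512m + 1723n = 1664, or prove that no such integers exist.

m = 1168, n = -1024

1512 and 1723 are coprime, so 1512m + 1723n ranges over all of ℤ.
Run the Euclidean algorithm on 1723 and 1512: 1723 = 1·1512 + 211, 1512 = 7·211 + 35, 211 = 6·35 + 1, 35 = 35·1 + 0.
Working back up the chain: 1 = 211 − 6·35 = 211 − 6·(1512 − 7·211) = −6·1512 + 43·211 = −6·1512 + 43·(1723 − 1·1512) = 43·1723 − 49·1512. So 1512·(-49) + 1723·43 = 1.
Times 1664: 1512·(-81536) + 1723·71552 = 1664, so (-81536, 71552) solves it.
The general solution is m = -81536 + 1723k, n = 71552 − 1512k; taking k = 48 gives the smaller pair m = 1168, n = -1024.
Indeed 1512·1168 + 1723·(-1024) = 1766016 − 1764352 = 1664.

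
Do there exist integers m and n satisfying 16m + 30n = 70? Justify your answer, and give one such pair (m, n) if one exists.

m = 10, n = -3

Since gcd(16, 30) = 2 and 70 = 2·35, Bézout's identity guarantees a solution.
Dividing through by 2 reduces the equation to 8m + 15n = 35.
Run the Euclidean algorithm on 15 and 8: 15 = 1·8 + 7, 8 = 1·7 + 1, 7 = 7·1 + 0.
Back-substituting, 1 = 8 − 1·7 = 8 − (15 − 1·8) = −15 + 2·8; that is, 8·2 + 15·(-1) = 1.
Scaling by 35 gives the particular solution (m, n) = (70, -35).
Subtracting 4·15 from m and adding 4·8 to n gives the tidier solution (10, -3).
Indeed 16·10 + 30·(-3) = 160 − 90 = 70.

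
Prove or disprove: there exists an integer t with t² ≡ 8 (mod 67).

Apply Euler's criterion with the prime 67: 8 is a quadratic residue iff 8^33 ≡ 1 (mod 67), and a non-residue iff it is ≡ −1.
Repeated squaring mod 67: 8^2 = 64 ≡ 64; 8^4 ≡ 64² = 4096 ≡ 9; 8^8 ≡ 9² = 81 ≡ 14; 8^16 ≡ 14² = 196 ≡ 62; 8^32 ≡ 62² = 3844 ≡ 25.
Since 33 = 32 + 1, 8^33 ≡ 25 · 8; multiplying out mod 67: 25·8 = 200 ≡ 66. Thus 8^33 ≡ 66 ≡ −1 (mod 67).
The value −1 means 8 is a non-residue modulo 67, so t² ≡ 8 (mod 67) is impossible.

No, no such integer exists.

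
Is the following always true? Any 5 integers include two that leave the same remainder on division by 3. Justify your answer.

Each integer lies in one of the 3 residue classes modulo 3.
Since 5 > 3, two of the 5 integers must share a residue class by the pigeonhole principle; call them a and b.
So a and b have equal remainders mod 3, which is exactly what was to be shown.

Yes, this is always true.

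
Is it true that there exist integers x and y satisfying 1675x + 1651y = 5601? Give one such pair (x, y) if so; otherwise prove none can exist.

x = 27, y = -24

1675 and 1651 are coprime, so 1675x + 1651y ranges over all of ℤ.
Dividing repeatedly: 1675 = 1·1651 + 24, 1651 = 68·24 + 19, 24 = 1·19 + 5, 19 = 3·5 + 4, 5 = 1·4 + 1, 4 = 4·1 + 0.
Unwinding: 1 = 5 − 1·4 = 5 − (19 − 3·5) = −19 + 4·5 = −19 + 4·(24 − 1·19) = 4·24 − 5·19 = 4·24 − 5·(1651 − 68·24) = −5·1651 + 344·24 = −5·1651 + 344·(1675 − 1·1651) = 344·1675 − 349·1651, i.e. 1675·344 + 1651·(-349) = 1.
Scaling by 5601 gives the particular solution (x, y) = (1926744, -1954749).
The general solution is x = 1926744 + 1651k, y = -1954749 − 1675k; taking k = -1167 gives the smaller pair x = 27, y = -24.
Check: 1675·27 + 1651·(-24) = 45225 − 39624 = 5601. ✓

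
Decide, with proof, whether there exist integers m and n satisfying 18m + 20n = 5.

Both 18 and 20 are divisible by gcd(18, 20) = 2, hence so is any combination 18m + 20n.
But 5 = 2·2 + 1, so 2 ∤ 5.
Therefore 18m + 20n = 5 has no solution in integers.

No, no such integers exist.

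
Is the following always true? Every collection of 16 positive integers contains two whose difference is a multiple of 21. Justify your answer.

No, the set {92, 93, 94, 95, 96, 97, 98, 99, 100, 101, 102, 103, 104, 105, 106, 107} is a counterexample.

Try 16 consecutive integers, 92, 93, …, 107. Their remainders mod 21 are 8, 9, 10, 11, 12, 13, 14, 15, 16, 17, 18, 19, 20, 0, 1, 2 — pairwise different, as any 16 ≤ 21 consecutive integers have distinct residues.
The differences between them range over 1, …, 15, none of which is divisible by 21.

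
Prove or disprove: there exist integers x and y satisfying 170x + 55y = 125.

Since gcd(170, 55) = 5 and 125 = 5·25, Bézout's identity guarantees a solution.
Dividing through by 5 reduces the equation to 34x + 11y = 25.
Run the Euclidean algorithm on 34 and 11: 34 = 3·11 + 1, 11 = 11·1 + 0.
Working back up the chain: 1 = 34 − 3·11. So 34·1 + 11·(-3) = 1.
Times 25: 34·25 + 11·(-75) = 25, so (25, -75) solves it.
Shifting by a multiple of (11, −34) keeps it a solution: x = 25 − 2·11 = 3, y = -75 + 2·34 = -7.
Check: 170·3 + 55·(-7) = 510 − 385 = 125. ✓

x = 3, y = -7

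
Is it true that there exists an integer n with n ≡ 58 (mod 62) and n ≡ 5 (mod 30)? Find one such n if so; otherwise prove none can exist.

No, no such integer exists.

gcd(62, 30) = 2. If n ≡ 58 (mod 62) and n ≡ 5 (mod 30), then n ≡ 58 (mod 2) and n ≡ 5 (mod 2).
These are incompatible: 58 − 5 = 53 is not divisible by 2.
Therefore no such n exists.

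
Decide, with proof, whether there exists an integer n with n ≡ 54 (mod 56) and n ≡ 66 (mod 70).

Both moduli are multiples of 14 = gcd(56, 70), so any solution would satisfy n ≡ 54 and n ≡ 66 modulo 14 simultaneously.
But 54 mod 14 = 12 while 66 mod 14 = 10, a contradiction.
Hence the system has no solution.

There is no such integer.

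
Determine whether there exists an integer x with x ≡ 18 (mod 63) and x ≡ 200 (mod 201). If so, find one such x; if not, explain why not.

No such integer exists.

Both moduli are multiples of 3 = gcd(63, 201), so any solution would satisfy x ≡ 18 and x ≡ 200 modulo 3 simultaneously.
These are incompatible: 18 − 200 = -182 is not divisible by 3.
Hence the system has no solution.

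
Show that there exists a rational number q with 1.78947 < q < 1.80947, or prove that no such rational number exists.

q = 9/5

Scale by 5: the interval becomes (8.94735, 9.04735), which contains the integer 9.
Dividing back, 1.78947 < 9/5 < 1.80947, and 9/5 is rational.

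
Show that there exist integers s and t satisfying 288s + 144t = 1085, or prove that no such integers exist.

There are no such integers.

gcd(288, 144) = 144, so every integer of the form 288s + 144t is a multiple of 144.
However 1085 leaves remainder 77 on division by 144.
Hence no integers s, t satisfy the equation.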